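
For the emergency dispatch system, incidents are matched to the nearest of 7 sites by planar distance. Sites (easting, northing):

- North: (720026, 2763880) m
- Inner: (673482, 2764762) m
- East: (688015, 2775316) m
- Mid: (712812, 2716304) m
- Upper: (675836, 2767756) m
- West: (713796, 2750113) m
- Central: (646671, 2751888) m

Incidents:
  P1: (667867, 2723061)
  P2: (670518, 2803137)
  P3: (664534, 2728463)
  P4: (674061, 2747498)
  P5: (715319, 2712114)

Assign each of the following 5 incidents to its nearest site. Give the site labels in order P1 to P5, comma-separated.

Central, East, Central, Inner, Mid

P1 → Central (d²=1280266345.00)
P2 → East (d²=1080153050.00)
P3 → Central (d²=867817394.00)
P4 → Inner (d²=298380937.00)
P5 → Mid (d²=23841149.00)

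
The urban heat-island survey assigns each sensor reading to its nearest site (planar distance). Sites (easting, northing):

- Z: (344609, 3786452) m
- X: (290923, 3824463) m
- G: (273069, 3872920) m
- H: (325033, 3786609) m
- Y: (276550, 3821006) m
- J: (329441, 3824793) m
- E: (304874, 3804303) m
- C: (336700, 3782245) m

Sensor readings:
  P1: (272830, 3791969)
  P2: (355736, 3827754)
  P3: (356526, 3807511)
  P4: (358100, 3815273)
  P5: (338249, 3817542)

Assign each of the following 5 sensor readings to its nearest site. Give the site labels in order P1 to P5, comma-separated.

P1 → Y (d²=856985769.00)
P2 → J (d²=700194546.00)
P3 → Z (d²=585496370.00)
P4 → J (d²=911968681.00)
P5 → J (d²=130157865.00)

Y, J, Z, J, J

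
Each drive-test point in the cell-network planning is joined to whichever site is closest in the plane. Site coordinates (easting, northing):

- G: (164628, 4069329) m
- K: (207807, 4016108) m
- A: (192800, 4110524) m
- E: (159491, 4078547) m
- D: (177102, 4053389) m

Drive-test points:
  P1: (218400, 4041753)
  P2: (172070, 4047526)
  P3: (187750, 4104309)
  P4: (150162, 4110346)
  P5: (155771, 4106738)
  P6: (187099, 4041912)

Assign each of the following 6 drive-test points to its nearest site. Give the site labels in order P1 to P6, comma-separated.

P1 → K (d²=769877674.00)
P2 → D (d²=59695793.00)
P3 → A (d²=64128725.00)
P4 → E (d²=1098206642.00)
P5 → E (d²=808570881.00)
P6 → D (d²=231661538.00)

K, D, A, E, E, D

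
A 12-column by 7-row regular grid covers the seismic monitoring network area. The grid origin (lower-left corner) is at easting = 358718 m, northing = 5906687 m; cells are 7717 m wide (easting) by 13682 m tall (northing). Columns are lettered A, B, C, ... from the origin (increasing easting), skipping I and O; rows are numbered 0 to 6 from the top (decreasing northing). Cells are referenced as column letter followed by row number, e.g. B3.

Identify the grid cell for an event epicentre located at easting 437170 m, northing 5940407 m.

Column index: ⌊(437170 − 358718) / 7717⌋ = ⌊10.166⌋ = 10 → column L
Row offset from origin: ⌊(5940407 − 5906687) / 13682⌋ = ⌊2.465⌋ = 2 → row 4 (counted from top)

L4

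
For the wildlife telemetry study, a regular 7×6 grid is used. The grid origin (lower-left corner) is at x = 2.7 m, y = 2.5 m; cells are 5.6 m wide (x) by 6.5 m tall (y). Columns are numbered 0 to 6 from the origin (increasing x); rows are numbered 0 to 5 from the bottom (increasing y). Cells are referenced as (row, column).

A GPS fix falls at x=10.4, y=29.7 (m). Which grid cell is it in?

(4, 1)

Column index: ⌊(10.4 − 2.7) / 5.6⌋ = ⌊1.375⌋ = 1
Row offset from origin: ⌊(29.7 − 2.5) / 6.5⌋ = ⌊4.185⌋ = 4 → row 4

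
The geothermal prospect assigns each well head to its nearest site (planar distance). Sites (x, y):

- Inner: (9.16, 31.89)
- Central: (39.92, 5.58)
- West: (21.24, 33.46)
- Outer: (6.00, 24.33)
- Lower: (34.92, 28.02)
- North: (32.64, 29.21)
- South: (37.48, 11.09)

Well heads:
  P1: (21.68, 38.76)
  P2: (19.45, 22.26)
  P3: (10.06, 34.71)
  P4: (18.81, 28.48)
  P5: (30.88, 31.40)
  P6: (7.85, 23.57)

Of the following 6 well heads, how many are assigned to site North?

P1 → West
P2 → West
P3 → Inner
P4 → West
P5 → North
P6 → Outer
1 of the 6 goes to North.

1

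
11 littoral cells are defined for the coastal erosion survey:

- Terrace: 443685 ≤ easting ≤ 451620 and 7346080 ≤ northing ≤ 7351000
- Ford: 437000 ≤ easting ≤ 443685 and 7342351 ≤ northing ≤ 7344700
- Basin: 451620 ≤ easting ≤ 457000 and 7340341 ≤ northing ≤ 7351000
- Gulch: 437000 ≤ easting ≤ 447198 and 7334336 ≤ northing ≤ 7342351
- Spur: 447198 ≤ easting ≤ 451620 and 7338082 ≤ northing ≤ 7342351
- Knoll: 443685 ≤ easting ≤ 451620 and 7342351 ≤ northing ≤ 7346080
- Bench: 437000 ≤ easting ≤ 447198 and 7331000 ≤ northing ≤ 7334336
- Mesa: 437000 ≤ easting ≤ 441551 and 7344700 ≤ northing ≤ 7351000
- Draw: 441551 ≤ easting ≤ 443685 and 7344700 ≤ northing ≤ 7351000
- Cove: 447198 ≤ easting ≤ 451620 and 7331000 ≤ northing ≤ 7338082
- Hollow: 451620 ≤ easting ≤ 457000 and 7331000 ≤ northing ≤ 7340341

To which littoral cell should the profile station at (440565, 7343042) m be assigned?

The point has easting = 440565 and northing = 7343042.
Only Ford satisfies 437000 ≤ easting ≤ 443685 and 7342351 ≤ northing ≤ 7344700.

Ford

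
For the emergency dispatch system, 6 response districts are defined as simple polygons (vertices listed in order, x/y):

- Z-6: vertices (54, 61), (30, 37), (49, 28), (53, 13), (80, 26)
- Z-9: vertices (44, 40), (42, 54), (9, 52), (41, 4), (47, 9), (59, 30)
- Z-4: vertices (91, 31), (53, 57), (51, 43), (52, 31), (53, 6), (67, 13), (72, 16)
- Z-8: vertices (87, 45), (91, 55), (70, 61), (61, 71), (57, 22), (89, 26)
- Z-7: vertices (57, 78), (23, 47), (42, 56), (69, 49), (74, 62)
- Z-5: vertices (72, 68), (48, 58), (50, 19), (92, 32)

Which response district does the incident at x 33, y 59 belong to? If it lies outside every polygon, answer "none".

none

Cast a ray rightward from (33, 59). For each polygon, the edges (by vertex number in listed order) whose endpoints lie on opposite sides of y = 59, where each meets that height, and whether that is right or left of the point:
Z-6: 1–2 at x≈52.0 (right), 5–1 at x≈55.5 (right) → 2 crossings.
Z-9: no edge straddles that height → 0 crossings.
Z-4: no edge straddles that height → 0 crossings.
Z-8: 2–3 at x≈77.0 (right), 4–5 at x≈60.0 (right) → 2 crossings.
Z-7: 1–2 at x≈36.2 (right), 4–5 at x≈72.8 (right) → 2 crossings.
Z-5: 1–2 at x≈50.4 (right), 4–1 at x≈77.0 (right) → 2 crossings.
All counts are even, so the point lies outside every listed polygon.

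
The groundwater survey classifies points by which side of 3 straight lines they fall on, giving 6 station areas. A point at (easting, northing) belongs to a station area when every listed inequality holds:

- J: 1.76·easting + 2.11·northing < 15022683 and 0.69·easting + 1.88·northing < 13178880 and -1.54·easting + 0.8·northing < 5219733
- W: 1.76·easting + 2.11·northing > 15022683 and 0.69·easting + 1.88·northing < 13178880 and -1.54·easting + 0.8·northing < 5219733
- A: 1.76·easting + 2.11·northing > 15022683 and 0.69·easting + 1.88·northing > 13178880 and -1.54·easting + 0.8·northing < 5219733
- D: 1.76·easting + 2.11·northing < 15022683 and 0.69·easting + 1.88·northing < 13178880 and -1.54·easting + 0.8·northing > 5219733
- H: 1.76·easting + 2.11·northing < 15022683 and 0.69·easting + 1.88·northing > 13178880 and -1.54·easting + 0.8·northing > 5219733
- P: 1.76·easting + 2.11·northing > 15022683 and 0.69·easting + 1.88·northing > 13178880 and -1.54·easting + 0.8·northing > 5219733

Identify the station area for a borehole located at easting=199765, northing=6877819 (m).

J

1.76·199765 + 2.11·6877819 = 14863784.490, which is < 15022683
0.69·199765 + 1.88·6877819 = 13068137.570, which is < 13178880
-1.54·199765 + 0.8·6877819 = 5194617.100, which is < 5219733
This sign pattern matches J.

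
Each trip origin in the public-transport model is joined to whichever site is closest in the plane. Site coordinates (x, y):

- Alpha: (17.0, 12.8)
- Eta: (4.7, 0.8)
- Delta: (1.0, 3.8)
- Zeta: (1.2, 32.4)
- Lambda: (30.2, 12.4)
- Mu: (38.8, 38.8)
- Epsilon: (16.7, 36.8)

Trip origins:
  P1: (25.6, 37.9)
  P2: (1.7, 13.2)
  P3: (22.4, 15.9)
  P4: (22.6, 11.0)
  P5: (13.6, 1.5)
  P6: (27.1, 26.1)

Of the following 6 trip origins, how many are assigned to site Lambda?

1

P1 → Epsilon
P2 → Delta
P3 → Alpha
P4 → Alpha
P5 → Eta
P6 → Lambda
1 of the 6 goes to Lambda.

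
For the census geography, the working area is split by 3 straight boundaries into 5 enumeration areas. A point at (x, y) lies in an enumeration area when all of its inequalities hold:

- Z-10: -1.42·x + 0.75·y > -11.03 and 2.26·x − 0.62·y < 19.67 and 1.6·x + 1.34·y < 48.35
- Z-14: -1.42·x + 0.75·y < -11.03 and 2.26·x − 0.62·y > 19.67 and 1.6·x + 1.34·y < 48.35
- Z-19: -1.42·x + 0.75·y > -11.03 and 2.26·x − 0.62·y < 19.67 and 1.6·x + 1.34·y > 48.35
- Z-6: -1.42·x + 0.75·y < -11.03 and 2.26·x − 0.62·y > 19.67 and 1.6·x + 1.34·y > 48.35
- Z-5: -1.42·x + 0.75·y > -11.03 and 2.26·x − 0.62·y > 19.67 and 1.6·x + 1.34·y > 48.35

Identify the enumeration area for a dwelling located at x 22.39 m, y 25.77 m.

-1.42·22.39 + 0.75·25.77 = -12.466, which is < -11.03
2.26·22.39 − 0.62·25.77 = 34.624, which is > 19.67
1.6·22.39 + 1.34·25.77 = 70.356, which is > 48.35
This sign pattern matches Z-6.

Z-6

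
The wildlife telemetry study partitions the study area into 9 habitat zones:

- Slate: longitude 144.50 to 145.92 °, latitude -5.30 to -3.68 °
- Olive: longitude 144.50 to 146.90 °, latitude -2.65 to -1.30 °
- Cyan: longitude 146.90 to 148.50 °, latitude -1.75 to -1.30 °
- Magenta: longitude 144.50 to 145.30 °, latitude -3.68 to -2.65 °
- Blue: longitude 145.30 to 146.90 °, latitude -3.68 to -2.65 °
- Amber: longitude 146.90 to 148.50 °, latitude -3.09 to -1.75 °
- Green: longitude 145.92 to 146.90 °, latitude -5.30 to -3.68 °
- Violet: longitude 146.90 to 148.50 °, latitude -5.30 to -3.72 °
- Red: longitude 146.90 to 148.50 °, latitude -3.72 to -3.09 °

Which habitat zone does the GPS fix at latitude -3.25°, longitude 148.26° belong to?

Red

The point has longitude = 148.26 and latitude = -3.25.
Only Red satisfies 146.90 ≤ longitude ≤ 148.50 and -3.72 ≤ latitude ≤ -3.09.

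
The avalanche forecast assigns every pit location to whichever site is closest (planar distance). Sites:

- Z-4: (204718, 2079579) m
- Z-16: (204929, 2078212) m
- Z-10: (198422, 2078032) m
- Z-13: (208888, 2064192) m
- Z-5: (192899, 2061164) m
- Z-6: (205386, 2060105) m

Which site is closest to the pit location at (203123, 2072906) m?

Z-16

Squared distances to each site:
Z-4: 47072954.000; Z-16: 31415272.000; Z-10: 48375277.000; Z-13: 109169021.000; Z-5: 242404740.000; Z-6: 168986770.000.
Minimum at Z-16.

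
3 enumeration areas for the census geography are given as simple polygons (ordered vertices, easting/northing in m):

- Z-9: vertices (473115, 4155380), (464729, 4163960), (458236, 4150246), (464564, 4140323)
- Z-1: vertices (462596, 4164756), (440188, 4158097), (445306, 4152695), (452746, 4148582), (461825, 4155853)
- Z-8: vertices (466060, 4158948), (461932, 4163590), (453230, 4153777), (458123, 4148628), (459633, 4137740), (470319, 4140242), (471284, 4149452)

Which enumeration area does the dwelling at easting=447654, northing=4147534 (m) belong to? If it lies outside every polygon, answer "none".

Cast a ray rightward from (447654, 4147534). For each polygon, the edges (by vertex number in listed order) whose endpoints lie on opposite sides of northing = 4147534, where each meets that height, and whether that is right or left of the point:
Z-9: 3–4 at easting≈459965.5 (right), 4–1 at easting≈468659.2 (right) → 2 crossings.
Z-1: no edge straddles that height → 0 crossings.
Z-8: 4–5 at easting≈458274.7 (right), 6–7 at easting≈471083.0 (right) → 2 crossings.
All counts are even, so the point lies outside every listed polygon.

none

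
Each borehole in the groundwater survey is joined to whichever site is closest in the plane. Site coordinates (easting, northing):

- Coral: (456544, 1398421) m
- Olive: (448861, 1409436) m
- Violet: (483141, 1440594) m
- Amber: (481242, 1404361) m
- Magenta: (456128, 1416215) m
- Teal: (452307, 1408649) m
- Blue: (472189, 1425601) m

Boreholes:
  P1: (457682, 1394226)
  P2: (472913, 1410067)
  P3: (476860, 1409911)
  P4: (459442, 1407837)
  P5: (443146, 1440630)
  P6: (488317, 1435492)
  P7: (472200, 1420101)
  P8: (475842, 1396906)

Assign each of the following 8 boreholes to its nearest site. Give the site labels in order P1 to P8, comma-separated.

P1 → Coral (d²=18893069.00)
P2 → Amber (d²=101930677.00)
P3 → Amber (d²=50004424.00)
P4 → Teal (d²=51567569.00)
P5 → Magenta (d²=764624549.00)
P6 → Violet (d²=52821380.00)
P7 → Blue (d²=30250121.00)
P8 → Amber (d²=84737025.00)

Coral, Amber, Amber, Teal, Magenta, Violet, Blue, Amber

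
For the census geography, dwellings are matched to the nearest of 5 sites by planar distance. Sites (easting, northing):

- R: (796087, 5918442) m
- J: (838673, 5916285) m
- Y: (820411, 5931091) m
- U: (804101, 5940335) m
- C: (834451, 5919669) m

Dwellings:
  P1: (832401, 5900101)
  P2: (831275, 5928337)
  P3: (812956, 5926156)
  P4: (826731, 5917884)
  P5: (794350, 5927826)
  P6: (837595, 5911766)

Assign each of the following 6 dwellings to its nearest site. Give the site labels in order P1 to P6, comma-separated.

P1 → J (d²=301259840.00)
P2 → C (d²=85221200.00)
P3 → Y (d²=79931250.00)
P4 → C (d²=62784625.00)
P5 → R (d²=91076625.00)
P6 → J (d²=21583445.00)

J, C, Y, C, R, J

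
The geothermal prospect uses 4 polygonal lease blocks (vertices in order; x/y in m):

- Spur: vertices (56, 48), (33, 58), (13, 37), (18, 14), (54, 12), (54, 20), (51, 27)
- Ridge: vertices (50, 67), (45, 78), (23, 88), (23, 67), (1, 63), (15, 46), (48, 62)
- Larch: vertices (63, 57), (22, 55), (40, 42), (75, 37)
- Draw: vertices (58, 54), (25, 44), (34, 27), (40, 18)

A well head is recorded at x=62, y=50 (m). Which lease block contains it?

Larch

Cast a ray rightward from (62, 50). For each polygon, the edges (by vertex number in listed order) whose endpoints lie on opposite sides of y = 50, where each meets that height, and whether that is right or left of the point:
Spur: 1–2 at x≈51.4 (left), 2–3 at x≈25.4 (left) → 0 crossings.
Ridge: 5–6 at x≈11.7 (left), 6–7 at x≈23.2 (left) → 0 crossings.
Larch: 2–3 at x≈28.9 (left), 4–1 at x≈67.2 (right) → 1 crossing.
Draw: 1–2 at x≈44.8 (left), 4–1 at x≈56.0 (left) → 0 crossings.
Only Larch has an odd count, so the point is inside Larch.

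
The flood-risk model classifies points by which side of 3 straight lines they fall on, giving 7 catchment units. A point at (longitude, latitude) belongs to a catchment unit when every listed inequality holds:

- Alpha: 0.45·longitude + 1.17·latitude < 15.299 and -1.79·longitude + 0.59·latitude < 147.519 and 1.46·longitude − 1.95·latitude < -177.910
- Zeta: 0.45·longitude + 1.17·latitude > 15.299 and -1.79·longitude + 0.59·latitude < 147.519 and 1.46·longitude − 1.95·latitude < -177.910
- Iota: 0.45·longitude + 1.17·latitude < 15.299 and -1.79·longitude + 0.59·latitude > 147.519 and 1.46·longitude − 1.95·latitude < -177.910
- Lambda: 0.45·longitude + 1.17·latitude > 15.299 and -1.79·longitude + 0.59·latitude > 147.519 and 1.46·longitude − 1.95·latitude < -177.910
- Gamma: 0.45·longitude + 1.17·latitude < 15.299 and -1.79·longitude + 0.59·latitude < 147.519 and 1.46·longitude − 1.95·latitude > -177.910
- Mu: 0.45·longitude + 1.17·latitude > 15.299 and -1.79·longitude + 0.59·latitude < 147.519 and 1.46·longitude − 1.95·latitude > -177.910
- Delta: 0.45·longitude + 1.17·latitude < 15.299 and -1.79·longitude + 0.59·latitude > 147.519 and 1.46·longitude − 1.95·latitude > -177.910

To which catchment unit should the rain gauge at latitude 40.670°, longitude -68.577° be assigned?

Zeta

0.45·-68.577 + 1.17·40.670 = 16.724, which is > 15.299
-1.79·-68.577 + 0.59·40.670 = 146.748, which is < 147.519
1.46·-68.577 − 1.95·40.670 = -179.429, which is < -177.910
This sign pattern matches Zeta.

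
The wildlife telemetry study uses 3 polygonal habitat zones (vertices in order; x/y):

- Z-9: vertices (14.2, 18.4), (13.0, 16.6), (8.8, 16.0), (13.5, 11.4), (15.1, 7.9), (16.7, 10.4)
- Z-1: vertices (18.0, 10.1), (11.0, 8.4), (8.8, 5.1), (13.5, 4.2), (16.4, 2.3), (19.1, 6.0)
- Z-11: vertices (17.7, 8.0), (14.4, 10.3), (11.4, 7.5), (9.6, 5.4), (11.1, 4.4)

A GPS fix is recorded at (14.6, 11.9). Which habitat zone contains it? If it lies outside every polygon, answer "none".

Z-9

Cast a ray rightward from (14.6, 11.9). For each polygon, the edges (by vertex number in listed order) whose endpoints lie on opposite sides of y = 11.9, where each meets that height, and whether that is right or left of the point:
Z-9: 3–4 at x≈12.99 (left), 6–1 at x≈16.23 (right) → 1 crossing.
Z-1: no edge straddles that height → 0 crossings.
Z-11: no edge straddles that height → 0 crossings.
Only Z-9 has an odd count, so the point is inside Z-9.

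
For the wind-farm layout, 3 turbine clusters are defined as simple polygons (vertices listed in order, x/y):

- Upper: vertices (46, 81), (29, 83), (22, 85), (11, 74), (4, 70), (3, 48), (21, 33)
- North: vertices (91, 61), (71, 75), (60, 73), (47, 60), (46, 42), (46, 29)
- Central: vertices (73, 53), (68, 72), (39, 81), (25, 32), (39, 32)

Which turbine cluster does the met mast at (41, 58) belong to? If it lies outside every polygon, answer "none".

Cast a ray rightward from (41, 58). For each polygon, the edges (by vertex number in listed order) whose endpoints lie on opposite sides of y = 58, where each meets that height, and whether that is right or left of the point:
Upper: 5–6 at x≈3.5 (left), 7–1 at x≈34.0 (left) → 0 crossings.
North: 4–5 at x≈46.9 (right), 6–1 at x≈86.8 (right) → 2 crossings.
Central: 1–2 at x≈71.7 (right), 3–4 at x≈32.4 (left) → 1 crossing.
Only Central has an odd count, so the point is inside Central.

Central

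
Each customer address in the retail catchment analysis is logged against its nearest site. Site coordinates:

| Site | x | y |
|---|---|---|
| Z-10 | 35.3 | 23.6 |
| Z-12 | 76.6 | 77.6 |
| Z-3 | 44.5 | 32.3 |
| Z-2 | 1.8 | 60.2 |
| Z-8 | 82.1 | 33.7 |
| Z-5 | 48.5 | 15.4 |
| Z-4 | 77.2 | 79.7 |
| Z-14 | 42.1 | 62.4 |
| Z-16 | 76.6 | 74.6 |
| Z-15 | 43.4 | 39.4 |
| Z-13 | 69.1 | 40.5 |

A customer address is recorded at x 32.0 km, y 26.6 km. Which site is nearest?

Z-10

Squared distances to each site:
Z-10: 19.890; Z-12: 4590.160; Z-3: 188.740; Z-2: 2041.000; Z-8: 2560.420; Z-5: 397.690; Z-4: 4862.650; Z-14: 1383.650; Z-16: 4293.160; Z-15: 293.800; Z-13: 1569.620.
Minimum at Z-10.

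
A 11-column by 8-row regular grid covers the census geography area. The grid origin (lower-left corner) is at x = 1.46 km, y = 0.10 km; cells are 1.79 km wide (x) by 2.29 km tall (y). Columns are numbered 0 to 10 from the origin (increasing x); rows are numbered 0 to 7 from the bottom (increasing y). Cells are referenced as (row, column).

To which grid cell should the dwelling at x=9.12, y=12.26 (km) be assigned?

Column index: ⌊(9.12 − 1.46) / 1.79⌋ = ⌊4.279⌋ = 4
Row offset from origin: ⌊(12.26 − 0.10) / 2.29⌋ = ⌊5.310⌋ = 5 → row 5

(5, 4)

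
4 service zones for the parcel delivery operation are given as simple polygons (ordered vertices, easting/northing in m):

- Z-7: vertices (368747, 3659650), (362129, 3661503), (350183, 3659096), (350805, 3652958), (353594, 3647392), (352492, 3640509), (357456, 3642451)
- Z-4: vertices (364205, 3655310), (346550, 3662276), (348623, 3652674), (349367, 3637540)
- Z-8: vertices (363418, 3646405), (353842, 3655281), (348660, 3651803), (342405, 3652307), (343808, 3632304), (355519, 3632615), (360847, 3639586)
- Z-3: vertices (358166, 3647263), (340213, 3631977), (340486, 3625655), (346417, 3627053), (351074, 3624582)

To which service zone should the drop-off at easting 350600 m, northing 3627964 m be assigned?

Z-3

Cast a ray rightward from (350600, 3627964). For each polygon, the edges (by vertex number in listed order) whose endpoints lie on opposite sides of northing = 3627964, where each meets that height, and whether that is right or left of the point:
Z-7: no edge straddles that height → 0 crossings.
Z-4: no edge straddles that height → 0 crossings.
Z-8: no edge straddles that height → 0 crossings.
Z-3: 2–3 at easting≈340386.3 (left), 5–1 at easting≈352131.5 (right) → 1 crossing.
Only Z-3 has an odd count, so the point is inside Z-3.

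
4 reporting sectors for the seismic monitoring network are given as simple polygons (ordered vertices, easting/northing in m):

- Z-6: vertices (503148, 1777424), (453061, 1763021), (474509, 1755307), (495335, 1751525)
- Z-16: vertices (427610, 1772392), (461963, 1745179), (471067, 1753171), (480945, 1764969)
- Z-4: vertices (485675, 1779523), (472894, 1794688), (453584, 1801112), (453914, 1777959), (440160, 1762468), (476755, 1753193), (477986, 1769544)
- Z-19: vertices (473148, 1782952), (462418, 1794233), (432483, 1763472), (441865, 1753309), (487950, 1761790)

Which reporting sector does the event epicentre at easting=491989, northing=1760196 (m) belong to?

Cast a ray rightward from (491989, 1760196). For each polygon, the edges (by vertex number in listed order) whose endpoints lie on opposite sides of northing = 1760196, where each meets that height, and whether that is right or left of the point:
Z-6: 2–3 at easting≈460915.6 (left), 4–1 at easting≈497950.8 (right) → 1 crossing.
Z-16: 1–2 at easting≈443005.9 (left), 3–4 at easting≈476948.8 (left) → 0 crossings.
Z-4: 5–6 at easting≈449124.3 (left), 6–7 at easting≈477282.2 (left) → 0 crossings.
Z-19: 3–4 at easting≈435507.2 (left), 4–5 at easting≈479288.3 (left) → 0 crossings.
Only Z-6 has an odd count, so the point is inside Z-6.

Z-6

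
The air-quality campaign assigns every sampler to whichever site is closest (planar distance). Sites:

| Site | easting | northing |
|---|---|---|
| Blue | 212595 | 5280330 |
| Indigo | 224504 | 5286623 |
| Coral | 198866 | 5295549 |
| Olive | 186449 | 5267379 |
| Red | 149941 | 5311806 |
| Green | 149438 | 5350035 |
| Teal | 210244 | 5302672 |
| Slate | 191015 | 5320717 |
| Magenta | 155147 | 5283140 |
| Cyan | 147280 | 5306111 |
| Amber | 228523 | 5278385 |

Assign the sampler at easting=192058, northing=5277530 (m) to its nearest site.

Squared distances to each site:
Blue: 429608369.000; Indigo: 1135425565.000; Coral: 371033225.000; Olive: 134503682.000; Red: 2948685865.000; Green: 7073439425.000; Teal: 962850760.000; Slate: 1866204818.000; Magenta: 1393894021.000; Cyan: 2821942845.000; Amber: 1330427250.000.
Minimum at Olive.

Olive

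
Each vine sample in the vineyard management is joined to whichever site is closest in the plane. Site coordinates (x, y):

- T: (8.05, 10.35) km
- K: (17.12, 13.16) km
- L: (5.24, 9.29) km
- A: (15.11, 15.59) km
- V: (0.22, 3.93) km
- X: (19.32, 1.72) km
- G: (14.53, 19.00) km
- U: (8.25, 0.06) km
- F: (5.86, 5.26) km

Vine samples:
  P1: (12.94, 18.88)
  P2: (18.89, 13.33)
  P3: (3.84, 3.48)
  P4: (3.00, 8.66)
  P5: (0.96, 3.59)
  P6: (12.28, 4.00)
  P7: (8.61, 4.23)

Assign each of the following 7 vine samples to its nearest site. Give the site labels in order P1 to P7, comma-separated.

G, K, F, L, V, U, F

P1 → G (d²=2.54)
P2 → K (d²=3.16)
P3 → F (d²=7.25)
P4 → L (d²=5.41)
P5 → V (d²=0.66)
P6 → U (d²=31.76)
P7 → F (d²=8.62)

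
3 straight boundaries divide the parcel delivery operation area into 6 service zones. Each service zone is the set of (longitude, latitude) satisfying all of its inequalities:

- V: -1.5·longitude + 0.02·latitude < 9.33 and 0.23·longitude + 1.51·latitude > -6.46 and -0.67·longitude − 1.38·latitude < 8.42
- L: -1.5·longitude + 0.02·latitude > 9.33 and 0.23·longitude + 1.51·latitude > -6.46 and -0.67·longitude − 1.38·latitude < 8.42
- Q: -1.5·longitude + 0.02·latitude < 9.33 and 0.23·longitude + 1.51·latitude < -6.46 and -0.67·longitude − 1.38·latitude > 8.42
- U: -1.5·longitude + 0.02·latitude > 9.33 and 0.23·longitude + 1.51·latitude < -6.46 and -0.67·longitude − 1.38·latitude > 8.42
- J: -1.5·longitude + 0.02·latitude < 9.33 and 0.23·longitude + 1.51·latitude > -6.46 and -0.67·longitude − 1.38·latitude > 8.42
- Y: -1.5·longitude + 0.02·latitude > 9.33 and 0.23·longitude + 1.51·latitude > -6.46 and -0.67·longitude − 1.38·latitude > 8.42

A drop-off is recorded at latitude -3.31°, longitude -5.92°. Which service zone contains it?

J

-1.5·-5.92 + 0.02·-3.31 = 8.814, which is < 9.33
0.23·-5.92 + 1.51·-3.31 = -6.360, which is > -6.46
-0.67·-5.92 − 1.38·-3.31 = 8.534, which is > 8.42
This sign pattern matches J.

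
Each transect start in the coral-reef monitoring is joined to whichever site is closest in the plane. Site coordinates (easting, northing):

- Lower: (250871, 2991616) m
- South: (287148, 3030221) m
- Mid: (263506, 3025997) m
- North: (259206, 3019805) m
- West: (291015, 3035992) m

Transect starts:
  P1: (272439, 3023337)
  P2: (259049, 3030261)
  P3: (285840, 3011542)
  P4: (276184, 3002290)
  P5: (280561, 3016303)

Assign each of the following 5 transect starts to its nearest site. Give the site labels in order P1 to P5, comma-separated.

Mid, Mid, South, North, South

P1 → Mid (d²=86874089.00)
P2 → Mid (d²=38046545.00)
P3 → South (d²=350615905.00)
P4 → North (d²=595027709.00)
P5 → South (d²=237099293.00)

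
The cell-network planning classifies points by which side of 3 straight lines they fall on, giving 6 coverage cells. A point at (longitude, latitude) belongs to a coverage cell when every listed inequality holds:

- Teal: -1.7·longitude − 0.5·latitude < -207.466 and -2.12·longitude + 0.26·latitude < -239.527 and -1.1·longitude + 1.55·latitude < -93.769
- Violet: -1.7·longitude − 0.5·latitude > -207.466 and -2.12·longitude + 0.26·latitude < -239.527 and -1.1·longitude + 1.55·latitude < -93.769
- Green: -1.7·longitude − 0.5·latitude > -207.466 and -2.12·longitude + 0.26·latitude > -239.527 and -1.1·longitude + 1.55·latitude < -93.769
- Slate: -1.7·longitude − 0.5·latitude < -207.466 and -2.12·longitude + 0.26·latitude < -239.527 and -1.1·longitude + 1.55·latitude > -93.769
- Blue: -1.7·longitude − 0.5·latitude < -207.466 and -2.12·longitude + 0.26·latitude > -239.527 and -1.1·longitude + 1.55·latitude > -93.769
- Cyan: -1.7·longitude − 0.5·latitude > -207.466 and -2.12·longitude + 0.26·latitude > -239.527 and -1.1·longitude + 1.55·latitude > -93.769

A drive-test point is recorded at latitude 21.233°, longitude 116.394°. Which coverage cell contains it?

Teal

-1.7·116.394 − 0.5·21.233 = -208.486, which is < -207.466
-2.12·116.394 + 0.26·21.233 = -241.235, which is < -239.527
-1.1·116.394 + 1.55·21.233 = -95.122, which is < -93.769
This sign pattern matches Teal.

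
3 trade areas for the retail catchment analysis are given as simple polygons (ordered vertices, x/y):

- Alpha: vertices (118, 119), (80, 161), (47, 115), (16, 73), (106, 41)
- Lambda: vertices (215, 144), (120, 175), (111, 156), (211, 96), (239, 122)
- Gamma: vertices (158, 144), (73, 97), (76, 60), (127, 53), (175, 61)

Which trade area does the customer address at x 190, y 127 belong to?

Cast a ray rightward from (190, 127). For each polygon, the edges (by vertex number in listed order) whose endpoints lie on opposite sides of y = 127, where each meets that height, and whether that is right or left of the point:
Alpha: 1–2 at x≈110.8 (left), 2–3 at x≈55.6 (left) → 0 crossings.
Lambda: 3–4 at x≈159.3 (left), 5–1 at x≈233.5 (right) → 1 crossing.
Gamma: 1–2 at x≈127.3 (left), 5–1 at x≈161.5 (left) → 0 crossings.
Only Lambda has an odd count, so the point is inside Lambda.

Lambda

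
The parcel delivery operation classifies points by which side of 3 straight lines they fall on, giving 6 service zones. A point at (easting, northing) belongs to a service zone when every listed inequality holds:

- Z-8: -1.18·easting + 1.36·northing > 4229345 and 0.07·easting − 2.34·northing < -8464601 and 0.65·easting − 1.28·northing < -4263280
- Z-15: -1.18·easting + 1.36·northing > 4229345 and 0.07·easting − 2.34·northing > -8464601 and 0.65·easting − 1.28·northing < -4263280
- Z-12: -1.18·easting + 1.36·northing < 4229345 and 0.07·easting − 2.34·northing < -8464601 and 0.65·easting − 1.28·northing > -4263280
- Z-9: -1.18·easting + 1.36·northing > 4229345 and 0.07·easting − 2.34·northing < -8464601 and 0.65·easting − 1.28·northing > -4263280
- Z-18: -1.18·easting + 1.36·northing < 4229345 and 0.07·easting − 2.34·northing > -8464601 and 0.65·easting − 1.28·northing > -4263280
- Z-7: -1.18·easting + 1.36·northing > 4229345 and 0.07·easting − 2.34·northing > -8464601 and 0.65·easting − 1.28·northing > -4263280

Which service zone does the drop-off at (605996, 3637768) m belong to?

Z-9

-1.18·605996 + 1.36·3637768 = 4232289.200, which is > 4229345
0.07·605996 − 2.34·3637768 = -8469957.400, which is < -8464601
0.65·605996 − 1.28·3637768 = -4262445.640, which is > -4263280
This sign pattern matches Z-9.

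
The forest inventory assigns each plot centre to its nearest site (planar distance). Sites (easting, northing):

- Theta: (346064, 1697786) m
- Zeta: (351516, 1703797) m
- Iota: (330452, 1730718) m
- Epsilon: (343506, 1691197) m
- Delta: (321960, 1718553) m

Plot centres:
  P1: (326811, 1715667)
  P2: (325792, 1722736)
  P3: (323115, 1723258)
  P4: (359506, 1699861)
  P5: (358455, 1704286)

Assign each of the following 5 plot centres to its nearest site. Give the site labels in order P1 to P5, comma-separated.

Delta, Delta, Delta, Zeta, Zeta

P1 → Delta (d²=31861197.00)
P2 → Delta (d²=32181713.00)
P3 → Delta (d²=23471050.00)
P4 → Zeta (d²=79332196.00)
P5 → Zeta (d²=48388842.00)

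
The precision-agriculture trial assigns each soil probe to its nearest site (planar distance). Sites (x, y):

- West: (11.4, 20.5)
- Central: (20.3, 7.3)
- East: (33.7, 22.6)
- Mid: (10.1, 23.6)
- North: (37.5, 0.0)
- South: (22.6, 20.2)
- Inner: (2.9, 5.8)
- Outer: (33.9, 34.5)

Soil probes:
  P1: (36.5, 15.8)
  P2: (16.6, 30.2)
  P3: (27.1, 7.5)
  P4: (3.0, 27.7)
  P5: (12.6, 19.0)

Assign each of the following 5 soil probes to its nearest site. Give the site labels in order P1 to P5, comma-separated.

East, Mid, Central, Mid, West

P1 → East (d²=54.08)
P2 → Mid (d²=85.81)
P3 → Central (d²=46.28)
P4 → Mid (d²=67.22)
P5 → West (d²=3.69)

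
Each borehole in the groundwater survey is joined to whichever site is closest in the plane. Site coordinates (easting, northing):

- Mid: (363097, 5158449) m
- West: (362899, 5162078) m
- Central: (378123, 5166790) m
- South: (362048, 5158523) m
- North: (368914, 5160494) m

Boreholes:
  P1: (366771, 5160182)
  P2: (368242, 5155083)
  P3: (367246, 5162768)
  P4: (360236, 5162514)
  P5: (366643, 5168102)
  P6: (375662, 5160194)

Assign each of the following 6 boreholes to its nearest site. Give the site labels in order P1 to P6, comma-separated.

North, North, North, West, West, North

P1 → North (d²=4689793.00)
P2 → North (d²=29730505.00)
P3 → North (d²=7953300.00)
P4 → West (d²=7281665.00)
P5 → West (d²=50306112.00)
P6 → North (d²=45625504.00)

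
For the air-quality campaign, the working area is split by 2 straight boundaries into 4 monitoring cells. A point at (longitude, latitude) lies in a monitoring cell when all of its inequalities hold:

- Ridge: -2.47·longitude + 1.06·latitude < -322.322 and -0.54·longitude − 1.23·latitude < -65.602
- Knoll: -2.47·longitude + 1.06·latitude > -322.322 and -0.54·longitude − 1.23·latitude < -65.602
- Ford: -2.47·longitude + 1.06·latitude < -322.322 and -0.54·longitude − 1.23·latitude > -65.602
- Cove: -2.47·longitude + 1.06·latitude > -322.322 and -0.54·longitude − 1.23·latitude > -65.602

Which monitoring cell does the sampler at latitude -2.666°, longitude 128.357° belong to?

-2.47·128.357 + 1.06·-2.666 = -319.868, which is > -322.322
-0.54·128.357 − 1.23·-2.666 = -66.034, which is < -65.602
This sign pattern matches Knoll.

Knoll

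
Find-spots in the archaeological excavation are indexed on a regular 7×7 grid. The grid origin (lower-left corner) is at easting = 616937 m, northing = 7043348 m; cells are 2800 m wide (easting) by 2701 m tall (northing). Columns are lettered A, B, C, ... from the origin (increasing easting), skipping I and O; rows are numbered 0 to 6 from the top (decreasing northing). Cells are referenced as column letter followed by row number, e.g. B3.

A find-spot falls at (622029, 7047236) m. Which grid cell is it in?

Column index: ⌊(622029 − 616937) / 2800⌋ = ⌊1.819⌋ = 1 → column B
Row offset from origin: ⌊(7047236 − 7043348) / 2701⌋ = ⌊1.439⌋ = 1 → row 5 (counted from top)

B5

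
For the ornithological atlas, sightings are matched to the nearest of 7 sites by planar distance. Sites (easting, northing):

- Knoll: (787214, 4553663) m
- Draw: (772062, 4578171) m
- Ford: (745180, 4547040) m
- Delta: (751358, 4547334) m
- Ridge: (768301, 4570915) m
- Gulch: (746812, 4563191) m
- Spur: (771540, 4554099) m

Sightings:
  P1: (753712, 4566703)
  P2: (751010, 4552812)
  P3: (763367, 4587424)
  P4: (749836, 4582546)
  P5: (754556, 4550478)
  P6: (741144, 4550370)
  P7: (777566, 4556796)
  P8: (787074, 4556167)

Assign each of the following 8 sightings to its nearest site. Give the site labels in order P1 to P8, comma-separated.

P1 → Gulch (d²=59944144.00)
P2 → Delta (d²=30129588.00)
P3 → Draw (d²=161221034.00)
P4 → Gulch (d²=383760601.00)
P5 → Delta (d²=20111940.00)
P6 → Ford (d²=27378196.00)
P7 → Spur (d²=43586485.00)
P8 → Knoll (d²=6289616.00)

Gulch, Delta, Draw, Gulch, Delta, Ford, Spur, Knoll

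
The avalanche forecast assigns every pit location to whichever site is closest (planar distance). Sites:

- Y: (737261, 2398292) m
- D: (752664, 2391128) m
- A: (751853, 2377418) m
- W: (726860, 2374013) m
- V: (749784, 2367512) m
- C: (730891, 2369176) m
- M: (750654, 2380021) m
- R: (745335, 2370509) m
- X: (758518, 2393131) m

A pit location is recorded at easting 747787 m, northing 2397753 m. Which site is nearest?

D

Squared distances to each site:
Y: 111087197.000; D: 67675754.000; A: 430044581.000; W: 1001526929.000; V: 918506090.000; C: 1102119745.000; M: 322643513.000; R: 748247840.000; X: 136517245.000.
Minimum at D.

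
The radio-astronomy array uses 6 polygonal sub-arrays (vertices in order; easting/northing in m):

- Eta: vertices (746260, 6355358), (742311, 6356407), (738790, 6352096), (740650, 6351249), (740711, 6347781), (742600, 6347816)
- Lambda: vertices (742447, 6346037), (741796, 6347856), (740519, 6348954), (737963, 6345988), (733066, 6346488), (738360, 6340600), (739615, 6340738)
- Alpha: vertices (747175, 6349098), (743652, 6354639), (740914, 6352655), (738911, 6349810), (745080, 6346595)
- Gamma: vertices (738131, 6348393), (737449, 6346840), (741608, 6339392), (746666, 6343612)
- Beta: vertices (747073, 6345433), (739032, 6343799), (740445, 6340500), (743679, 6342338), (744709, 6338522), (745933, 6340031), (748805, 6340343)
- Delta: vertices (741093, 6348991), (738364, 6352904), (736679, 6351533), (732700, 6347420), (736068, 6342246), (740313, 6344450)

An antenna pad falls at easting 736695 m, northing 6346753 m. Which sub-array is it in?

Delta

Cast a ray rightward from (736695, 6346753). For each polygon, the edges (by vertex number in listed order) whose endpoints lie on opposite sides of northing = 6346753, where each meets that height, and whether that is right or left of the point:
Eta: no edge straddles that height → 0 crossings.
Lambda: 1–2 at easting≈742190.8 (right), 3–4 at easting≈738622.3 (right) → 2 crossings.
Alpha: 4–5 at easting≈744776.8 (right), 5–1 at easting≈745212.2 (right) → 2 crossings.
Gamma: 2–3 at easting≈737497.6 (right), 4–1 at easting≈741058.7 (right) → 2 crossings.
Beta: no edge straddles that height → 0 crossings.
Delta: 4–5 at easting≈733134.2 (left), 6–1 at easting≈740708.6 (right) → 1 crossing.
Only Delta has an odd count, so the point is inside Delta.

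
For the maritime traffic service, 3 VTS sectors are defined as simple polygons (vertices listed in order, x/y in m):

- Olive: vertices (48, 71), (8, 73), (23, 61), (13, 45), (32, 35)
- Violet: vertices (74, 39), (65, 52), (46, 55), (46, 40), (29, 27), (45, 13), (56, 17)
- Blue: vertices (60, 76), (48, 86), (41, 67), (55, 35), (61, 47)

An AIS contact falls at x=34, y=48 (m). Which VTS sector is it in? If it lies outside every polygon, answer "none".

Cast a ray rightward from (34, 48). For each polygon, the edges (by vertex number in listed order) whose endpoints lie on opposite sides of y = 48, where each meets that height, and whether that is right or left of the point:
Olive: 3–4 at x≈14.9 (left), 5–1 at x≈37.8 (right) → 1 crossing.
Violet: 1–2 at x≈67.8 (right), 3–4 at x≈46.0 (right) → 2 crossings.
Blue: 3–4 at x≈49.3 (right), 5–1 at x≈61.0 (right) → 2 crossings.
Only Olive has an odd count, so the point is inside Olive.

Olive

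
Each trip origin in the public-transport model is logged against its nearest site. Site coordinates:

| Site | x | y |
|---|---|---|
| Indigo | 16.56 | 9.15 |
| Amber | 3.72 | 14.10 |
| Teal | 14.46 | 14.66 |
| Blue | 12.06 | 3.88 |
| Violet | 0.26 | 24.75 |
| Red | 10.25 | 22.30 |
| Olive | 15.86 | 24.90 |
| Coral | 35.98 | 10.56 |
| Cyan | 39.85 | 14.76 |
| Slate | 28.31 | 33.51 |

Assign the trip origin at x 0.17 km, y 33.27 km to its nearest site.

Violet

Squared distances to each site:
Indigo: 850.407; Amber: 380.091; Teal: 550.536; Blue: 1005.144; Violet: 72.599; Red: 221.947; Olive: 316.233; Coral: 1798.100; Cyan: 1917.123; Slate: 791.917.
Minimum at Violet.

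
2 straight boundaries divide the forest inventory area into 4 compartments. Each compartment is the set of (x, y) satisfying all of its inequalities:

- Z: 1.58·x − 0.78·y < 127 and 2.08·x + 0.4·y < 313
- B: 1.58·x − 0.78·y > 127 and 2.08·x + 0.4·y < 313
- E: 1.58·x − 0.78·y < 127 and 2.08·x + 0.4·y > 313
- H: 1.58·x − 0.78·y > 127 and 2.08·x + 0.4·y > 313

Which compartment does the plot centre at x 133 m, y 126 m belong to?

E

1.58·133 − 0.78·126 = 111.860, which is < 127
2.08·133 + 0.4·126 = 327.040, which is > 313
This sign pattern matches E.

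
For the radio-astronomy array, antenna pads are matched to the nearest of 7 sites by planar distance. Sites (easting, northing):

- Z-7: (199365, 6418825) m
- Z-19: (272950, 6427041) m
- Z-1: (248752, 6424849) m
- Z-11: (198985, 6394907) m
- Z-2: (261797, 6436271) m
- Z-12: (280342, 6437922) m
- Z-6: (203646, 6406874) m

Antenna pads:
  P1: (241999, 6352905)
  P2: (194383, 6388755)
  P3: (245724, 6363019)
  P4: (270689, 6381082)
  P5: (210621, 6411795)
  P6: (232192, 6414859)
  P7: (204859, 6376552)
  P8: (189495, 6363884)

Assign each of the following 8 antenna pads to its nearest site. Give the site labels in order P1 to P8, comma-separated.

Z-11, Z-11, Z-11, Z-19, Z-6, Z-1, Z-11, Z-11

P1 → Z-11 (d²=3614372200.00)
P2 → Z-11 (d²=59025508.00)
P3 → Z-11 (d²=3201378665.00)
P4 → Z-19 (d²=2117341802.00)
P5 → Z-6 (d²=72866866.00)
P6 → Z-1 (d²=374033700.00)
P7 → Z-11 (d²=371409901.00)
P8 → Z-11 (d²=1052486629.00)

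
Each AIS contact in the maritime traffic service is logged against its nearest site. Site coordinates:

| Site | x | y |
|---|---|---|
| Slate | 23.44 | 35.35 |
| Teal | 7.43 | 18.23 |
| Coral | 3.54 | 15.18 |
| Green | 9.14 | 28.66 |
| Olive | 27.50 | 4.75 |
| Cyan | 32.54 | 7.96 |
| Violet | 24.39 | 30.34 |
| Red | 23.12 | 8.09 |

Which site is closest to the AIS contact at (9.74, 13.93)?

Squared distances to each site:
Slate: 646.506; Teal: 23.826; Coral: 40.003; Green: 217.333; Olive: 399.690; Cyan: 555.481; Violet: 483.911; Red: 213.130.
Minimum at Teal.

Teal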